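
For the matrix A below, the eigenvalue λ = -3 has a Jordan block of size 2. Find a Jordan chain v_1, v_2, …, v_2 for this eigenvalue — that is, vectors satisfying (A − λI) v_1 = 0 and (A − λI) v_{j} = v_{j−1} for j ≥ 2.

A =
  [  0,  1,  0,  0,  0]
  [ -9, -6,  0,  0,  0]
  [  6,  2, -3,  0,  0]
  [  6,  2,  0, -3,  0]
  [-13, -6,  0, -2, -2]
A Jordan chain for λ = -3 of length 2:
v_1 = (1, -3, 2, 2, -1)ᵀ
v_2 = (1, -2, 0, 0, 0)ᵀ

Let N = A − (-3)·I. We want v_2 with N^2 v_2 = 0 but N^1 v_2 ≠ 0; then v_{j-1} := N · v_j for j = 2, …, 2.

Pick v_2 = (1, -2, 0, 0, 0)ᵀ.
Then v_1 = N · v_2 = (1, -3, 2, 2, -1)ᵀ.

Sanity check: (A − (-3)·I) v_1 = (0, 0, 0, 0, 0)ᵀ = 0. ✓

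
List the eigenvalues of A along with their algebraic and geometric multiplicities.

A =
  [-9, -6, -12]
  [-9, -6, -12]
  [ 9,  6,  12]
λ = -3: alg = 1, geom = 1; λ = 0: alg = 2, geom = 2

Step 1 — factor the characteristic polynomial to read off the algebraic multiplicities:
  χ_A(x) = x^2*(x + 3)

Step 2 — compute geometric multiplicities via the rank-nullity identity g(λ) = n − rank(A − λI):
  rank(A − (-3)·I) = 2, so dim ker(A − (-3)·I) = n − 2 = 1
  rank(A − (0)·I) = 1, so dim ker(A − (0)·I) = n − 1 = 2

Summary:
  λ = -3: algebraic multiplicity = 1, geometric multiplicity = 1
  λ = 0: algebraic multiplicity = 2, geometric multiplicity = 2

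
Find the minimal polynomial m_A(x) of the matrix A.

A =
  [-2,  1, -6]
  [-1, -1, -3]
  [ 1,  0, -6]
x^3 + 9*x^2 + 27*x + 27

The characteristic polynomial is χ_A(x) = (x + 3)^3, so the eigenvalues are known. The minimal polynomial is
  m_A(x) = Π_λ (x − λ)^{k_λ}
where k_λ is the size of the *largest* Jordan block for λ (equivalently, the smallest k with (A − λI)^k v = 0 for every generalised eigenvector v of λ).

  λ = -3: largest Jordan block has size 3, contributing (x + 3)^3

So m_A(x) = (x + 3)^3 = x^3 + 9*x^2 + 27*x + 27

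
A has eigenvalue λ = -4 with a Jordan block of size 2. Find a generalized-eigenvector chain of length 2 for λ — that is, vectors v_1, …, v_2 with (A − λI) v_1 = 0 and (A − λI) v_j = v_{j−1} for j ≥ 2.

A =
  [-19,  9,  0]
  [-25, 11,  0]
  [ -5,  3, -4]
A Jordan chain for λ = -4 of length 2:
v_1 = (-15, -25, -5)ᵀ
v_2 = (1, 0, 0)ᵀ

Let N = A − (-4)·I. We want v_2 with N^2 v_2 = 0 but N^1 v_2 ≠ 0; then v_{j-1} := N · v_j for j = 2, …, 2.

Pick v_2 = (1, 0, 0)ᵀ.
Then v_1 = N · v_2 = (-15, -25, -5)ᵀ.

Sanity check: (A − (-4)·I) v_1 = (0, 0, 0)ᵀ = 0. ✓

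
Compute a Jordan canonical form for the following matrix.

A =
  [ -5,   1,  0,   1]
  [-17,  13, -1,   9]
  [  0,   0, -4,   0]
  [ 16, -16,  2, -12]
J_3(-4) ⊕ J_1(4)

The characteristic polynomial is
  det(x·I − A) = x^4 + 8*x^3 - 128*x - 256 = (x - 4)*(x + 4)^3

Eigenvalues and multiplicities (the geometric multiplicity of λ is n − rank(A − λI), which equals the number of Jordan blocks for λ):
  λ = -4: algebraic multiplicity = 3, geometric multiplicity = 1
  λ = 4: algebraic multiplicity = 1, geometric multiplicity = 1

Determining the block sizes for each eigenvalue:
  λ = -4: one block (gm = 1), so the single block has size am = 3 → block sizes [3]
  λ = 4: one block (gm = 1), so the single block has size am = 1 → block sizes [1]

Assembling the blocks gives a Jordan form
J =
  [-4,  1,  0, 0]
  [ 0, -4,  1, 0]
  [ 0,  0, -4, 0]
  [ 0,  0,  0, 4]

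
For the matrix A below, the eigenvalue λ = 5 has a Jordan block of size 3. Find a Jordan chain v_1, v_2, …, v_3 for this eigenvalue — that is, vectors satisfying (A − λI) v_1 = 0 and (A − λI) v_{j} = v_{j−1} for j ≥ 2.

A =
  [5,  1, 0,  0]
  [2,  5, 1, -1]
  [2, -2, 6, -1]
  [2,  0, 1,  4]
A Jordan chain for λ = 5 of length 3:
v_1 = (2, 0, -4, 0)ᵀ
v_2 = (0, 2, 2, 2)ᵀ
v_3 = (1, 0, 0, 0)ᵀ

Let N = A − (5)·I. We want v_3 with N^3 v_3 = 0 but N^2 v_3 ≠ 0; then v_{j-1} := N · v_j for j = 3, …, 2.

Pick v_3 = (1, 0, 0, 0)ᵀ.
Then v_2 = N · v_3 = (0, 2, 2, 2)ᵀ.
Then v_1 = N · v_2 = (2, 0, -4, 0)ᵀ.

Sanity check: (A − (5)·I) v_1 = (0, 0, 0, 0)ᵀ = 0. ✓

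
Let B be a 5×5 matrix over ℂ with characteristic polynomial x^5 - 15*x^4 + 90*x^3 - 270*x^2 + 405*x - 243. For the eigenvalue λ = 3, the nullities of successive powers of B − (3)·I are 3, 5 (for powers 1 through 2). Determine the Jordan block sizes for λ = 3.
Block sizes for λ = 3: [2, 2, 1]

From the dimensions of kernels of powers, the number of Jordan blocks of size at least j is d_j − d_{j−1} where d_j = dim ker(N^j) (with d_0 = 0). Computing the differences gives [3, 2].
The number of blocks of size exactly k is (#blocks of size ≥ k) − (#blocks of size ≥ k + 1), so the partition is: 1 block(s) of size 1, 2 block(s) of size 2.
In nonincreasing order the block sizes are [2, 2, 1].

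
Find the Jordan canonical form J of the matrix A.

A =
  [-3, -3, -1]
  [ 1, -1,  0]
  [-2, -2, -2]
J_3(-2)

The characteristic polynomial is
  det(x·I − A) = x^3 + 6*x^2 + 12*x + 8 = (x + 2)^3

Eigenvalues and multiplicities (the geometric multiplicity of λ is n − rank(A − λI), which equals the number of Jordan blocks for λ):
  λ = -2: algebraic multiplicity = 3, geometric multiplicity = 1

Determining the block sizes for each eigenvalue:
  λ = -2: one block (gm = 1), so the single block has size am = 3 → block sizes [3]

Assembling the blocks gives a Jordan form
J =
  [-2,  1,  0]
  [ 0, -2,  1]
  [ 0,  0, -2]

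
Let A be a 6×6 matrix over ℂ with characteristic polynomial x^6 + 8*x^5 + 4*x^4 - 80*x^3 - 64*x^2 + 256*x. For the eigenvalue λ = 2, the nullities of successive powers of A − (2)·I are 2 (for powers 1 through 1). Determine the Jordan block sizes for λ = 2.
Block sizes for λ = 2: [1, 1]

From the dimensions of kernels of powers, the number of Jordan blocks of size at least j is d_j − d_{j−1} where d_j = dim ker(N^j) (with d_0 = 0). Computing the differences gives [2].
The number of blocks of size exactly k is (#blocks of size ≥ k) − (#blocks of size ≥ k + 1), so the partition is: 2 block(s) of size 1.
In nonincreasing order the block sizes are [1, 1].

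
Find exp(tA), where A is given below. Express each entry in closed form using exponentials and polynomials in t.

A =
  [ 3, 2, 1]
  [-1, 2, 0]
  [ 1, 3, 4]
e^{tA} =
  [-t^2*exp(3*t)/2 + exp(3*t), t^2*exp(3*t)/2 + 2*t*exp(3*t), t^2*exp(3*t)/2 + t*exp(3*t)]
  [t^2*exp(3*t)/2 - t*exp(3*t), -t^2*exp(3*t)/2 - t*exp(3*t) + exp(3*t), -t^2*exp(3*t)/2]
  [-t^2*exp(3*t) + t*exp(3*t), t^2*exp(3*t) + 3*t*exp(3*t), t^2*exp(3*t) + t*exp(3*t) + exp(3*t)]

Strategy: write A = P · J · P⁻¹ where J is a Jordan canonical form, so e^{tA} = P · e^{tJ} · P⁻¹, and e^{tJ} can be computed block-by-block.

A has Jordan form
J =
  [3, 1, 0]
  [0, 3, 1]
  [0, 0, 3]
(up to reordering of blocks).

Per-block formulas:
  For a 3×3 Jordan block J_3(3): exp(t · J_3(3)) = e^(3t)·(I + t·N + (t^2/2)·N^2), where N is the 3×3 nilpotent shift.

After assembling e^{tJ} and conjugating by P, we get:

e^{tA} =
  [-t^2*exp(3*t)/2 + exp(3*t), t^2*exp(3*t)/2 + 2*t*exp(3*t), t^2*exp(3*t)/2 + t*exp(3*t)]
  [t^2*exp(3*t)/2 - t*exp(3*t), -t^2*exp(3*t)/2 - t*exp(3*t) + exp(3*t), -t^2*exp(3*t)/2]
  [-t^2*exp(3*t) + t*exp(3*t), t^2*exp(3*t) + 3*t*exp(3*t), t^2*exp(3*t) + t*exp(3*t) + exp(3*t)]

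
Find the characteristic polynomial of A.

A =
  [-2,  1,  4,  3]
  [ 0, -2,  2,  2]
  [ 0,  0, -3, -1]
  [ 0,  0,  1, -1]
x^4 + 8*x^3 + 24*x^2 + 32*x + 16

Expanding det(x·I − A) (e.g. by cofactor expansion or by noting that A is similar to its Jordan form J, which has the same characteristic polynomial as A) gives
  χ_A(x) = x^4 + 8*x^3 + 24*x^2 + 32*x + 16
which factors as (x + 2)^4. The eigenvalues (with algebraic multiplicities) are λ = -2 with multiplicity 4.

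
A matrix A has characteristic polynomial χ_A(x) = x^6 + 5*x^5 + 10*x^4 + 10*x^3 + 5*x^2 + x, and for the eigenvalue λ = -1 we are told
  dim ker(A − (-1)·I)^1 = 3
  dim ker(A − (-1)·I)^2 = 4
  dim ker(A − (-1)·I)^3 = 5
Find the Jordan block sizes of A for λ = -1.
Block sizes for λ = -1: [3, 1, 1]

From the dimensions of kernels of powers, the number of Jordan blocks of size at least j is d_j − d_{j−1} where d_j = dim ker(N^j) (with d_0 = 0). Computing the differences gives [3, 1, 1].
The number of blocks of size exactly k is (#blocks of size ≥ k) − (#blocks of size ≥ k + 1), so the partition is: 2 block(s) of size 1, 1 block(s) of size 3.
In nonincreasing order the block sizes are [3, 1, 1].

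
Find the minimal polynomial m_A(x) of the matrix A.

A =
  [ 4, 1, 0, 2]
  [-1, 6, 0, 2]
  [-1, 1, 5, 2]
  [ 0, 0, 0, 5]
x^2 - 10*x + 25

The characteristic polynomial is χ_A(x) = (x - 5)^4, so the eigenvalues are known. The minimal polynomial is
  m_A(x) = Π_λ (x − λ)^{k_λ}
where k_λ is the size of the *largest* Jordan block for λ (equivalently, the smallest k with (A − λI)^k v = 0 for every generalised eigenvector v of λ).

  λ = 5: largest Jordan block has size 2, contributing (x − 5)^2

So m_A(x) = (x - 5)^2 = x^2 - 10*x + 25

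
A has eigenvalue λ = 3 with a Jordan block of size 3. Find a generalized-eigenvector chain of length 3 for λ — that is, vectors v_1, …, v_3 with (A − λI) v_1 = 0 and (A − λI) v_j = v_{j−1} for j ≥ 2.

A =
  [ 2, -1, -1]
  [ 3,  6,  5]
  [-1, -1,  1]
A Jordan chain for λ = 3 of length 3:
v_1 = (-1, 1, 0)ᵀ
v_2 = (-1, 3, -1)ᵀ
v_3 = (1, 0, 0)ᵀ

Let N = A − (3)·I. We want v_3 with N^3 v_3 = 0 but N^2 v_3 ≠ 0; then v_{j-1} := N · v_j for j = 3, …, 2.

Pick v_3 = (1, 0, 0)ᵀ.
Then v_2 = N · v_3 = (-1, 3, -1)ᵀ.
Then v_1 = N · v_2 = (-1, 1, 0)ᵀ.

Sanity check: (A − (3)·I) v_1 = (0, 0, 0)ᵀ = 0. ✓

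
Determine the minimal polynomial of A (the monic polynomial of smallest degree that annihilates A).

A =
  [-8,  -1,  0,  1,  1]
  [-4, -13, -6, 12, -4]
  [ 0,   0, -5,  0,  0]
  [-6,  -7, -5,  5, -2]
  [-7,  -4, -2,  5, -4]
x^3 + 15*x^2 + 75*x + 125

The characteristic polynomial is χ_A(x) = (x + 5)^5, so the eigenvalues are known. The minimal polynomial is
  m_A(x) = Π_λ (x − λ)^{k_λ}
where k_λ is the size of the *largest* Jordan block for λ (equivalently, the smallest k with (A − λI)^k v = 0 for every generalised eigenvector v of λ).

  λ = -5: largest Jordan block has size 3, contributing (x + 5)^3

So m_A(x) = (x + 5)^3 = x^3 + 15*x^2 + 75*x + 125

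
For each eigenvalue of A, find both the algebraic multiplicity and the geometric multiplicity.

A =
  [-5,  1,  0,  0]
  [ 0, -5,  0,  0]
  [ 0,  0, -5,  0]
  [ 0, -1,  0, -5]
λ = -5: alg = 4, geom = 3

Step 1 — factor the characteristic polynomial to read off the algebraic multiplicities:
  χ_A(x) = (x + 5)^4

Step 2 — compute geometric multiplicities via the rank-nullity identity g(λ) = n − rank(A − λI):
  rank(A − (-5)·I) = 1, so dim ker(A − (-5)·I) = n − 1 = 3

Summary:
  λ = -5: algebraic multiplicity = 4, geometric multiplicity = 3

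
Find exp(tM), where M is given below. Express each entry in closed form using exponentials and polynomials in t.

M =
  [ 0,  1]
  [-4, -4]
e^{tM} =
  [2*t*exp(-2*t) + exp(-2*t), t*exp(-2*t)]
  [-4*t*exp(-2*t), -2*t*exp(-2*t) + exp(-2*t)]

Strategy: write M = P · J · P⁻¹ where J is a Jordan canonical form, so e^{tM} = P · e^{tJ} · P⁻¹, and e^{tJ} can be computed block-by-block.

M has Jordan form
J =
  [-2,  1]
  [ 0, -2]
(up to reordering of blocks).

Per-block formulas:
  For a 2×2 Jordan block J_2(-2): exp(t · J_2(-2)) = e^(-2t)·(I + t·N), where N is the 2×2 nilpotent shift.

After assembling e^{tJ} and conjugating by P, we get:

e^{tM} =
  [2*t*exp(-2*t) + exp(-2*t), t*exp(-2*t)]
  [-4*t*exp(-2*t), -2*t*exp(-2*t) + exp(-2*t)]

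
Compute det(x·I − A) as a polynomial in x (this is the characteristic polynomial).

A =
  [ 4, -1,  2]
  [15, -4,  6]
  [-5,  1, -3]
x^3 + 3*x^2 + 3*x + 1

Expanding det(x·I − A) (e.g. by cofactor expansion or by noting that A is similar to its Jordan form J, which has the same characteristic polynomial as A) gives
  χ_A(x) = x^3 + 3*x^2 + 3*x + 1
which factors as (x + 1)^3. The eigenvalues (with algebraic multiplicities) are λ = -1 with multiplicity 3.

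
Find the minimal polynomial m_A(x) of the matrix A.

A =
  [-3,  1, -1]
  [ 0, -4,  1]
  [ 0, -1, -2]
x^2 + 6*x + 9

The characteristic polynomial is χ_A(x) = (x + 3)^3, so the eigenvalues are known. The minimal polynomial is
  m_A(x) = Π_λ (x − λ)^{k_λ}
where k_λ is the size of the *largest* Jordan block for λ (equivalently, the smallest k with (A − λI)^k v = 0 for every generalised eigenvector v of λ).

  λ = -3: largest Jordan block has size 2, contributing (x + 3)^2

So m_A(x) = (x + 3)^2 = x^2 + 6*x + 9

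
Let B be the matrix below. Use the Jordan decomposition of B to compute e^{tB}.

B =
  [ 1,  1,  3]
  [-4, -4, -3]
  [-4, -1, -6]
e^{tB} =
  [4*t*exp(-3*t) + exp(-3*t), t*exp(-3*t), 3*t*exp(-3*t)]
  [-4*t*exp(-3*t), -t*exp(-3*t) + exp(-3*t), -3*t*exp(-3*t)]
  [-4*t*exp(-3*t), -t*exp(-3*t), -3*t*exp(-3*t) + exp(-3*t)]

Strategy: write B = P · J · P⁻¹ where J is a Jordan canonical form, so e^{tB} = P · e^{tJ} · P⁻¹, and e^{tJ} can be computed block-by-block.

B has Jordan form
J =
  [-3,  1,  0]
  [ 0, -3,  0]
  [ 0,  0, -3]
(up to reordering of blocks).

Per-block formulas:
  For a 2×2 Jordan block J_2(-3): exp(t · J_2(-3)) = e^(-3t)·(I + t·N), where N is the 2×2 nilpotent shift.
  For a 1×1 block at λ = -3: exp(t · [-3]) = [e^(-3t)].

After assembling e^{tJ} and conjugating by P, we get:

e^{tB} =
  [4*t*exp(-3*t) + exp(-3*t), t*exp(-3*t), 3*t*exp(-3*t)]
  [-4*t*exp(-3*t), -t*exp(-3*t) + exp(-3*t), -3*t*exp(-3*t)]
  [-4*t*exp(-3*t), -t*exp(-3*t), -3*t*exp(-3*t) + exp(-3*t)]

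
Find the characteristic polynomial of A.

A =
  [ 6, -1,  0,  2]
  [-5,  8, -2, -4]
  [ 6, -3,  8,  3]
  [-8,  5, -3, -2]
x^4 - 20*x^3 + 150*x^2 - 500*x + 625

Expanding det(x·I − A) (e.g. by cofactor expansion or by noting that A is similar to its Jordan form J, which has the same characteristic polynomial as A) gives
  χ_A(x) = x^4 - 20*x^3 + 150*x^2 - 500*x + 625
which factors as (x - 5)^4. The eigenvalues (with algebraic multiplicities) are λ = 5 with multiplicity 4.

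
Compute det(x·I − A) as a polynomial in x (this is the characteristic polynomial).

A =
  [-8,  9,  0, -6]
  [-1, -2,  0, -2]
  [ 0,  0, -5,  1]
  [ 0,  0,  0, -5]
x^4 + 20*x^3 + 150*x^2 + 500*x + 625

Expanding det(x·I − A) (e.g. by cofactor expansion or by noting that A is similar to its Jordan form J, which has the same characteristic polynomial as A) gives
  χ_A(x) = x^4 + 20*x^3 + 150*x^2 + 500*x + 625
which factors as (x + 5)^4. The eigenvalues (with algebraic multiplicities) are λ = -5 with multiplicity 4.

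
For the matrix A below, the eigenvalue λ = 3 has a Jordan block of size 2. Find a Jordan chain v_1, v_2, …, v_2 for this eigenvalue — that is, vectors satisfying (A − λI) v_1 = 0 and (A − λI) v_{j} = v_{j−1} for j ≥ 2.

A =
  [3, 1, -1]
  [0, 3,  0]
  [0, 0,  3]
A Jordan chain for λ = 3 of length 2:
v_1 = (1, 0, 0)ᵀ
v_2 = (0, 1, 0)ᵀ

Let N = A − (3)·I. We want v_2 with N^2 v_2 = 0 but N^1 v_2 ≠ 0; then v_{j-1} := N · v_j for j = 2, …, 2.

Pick v_2 = (0, 1, 0)ᵀ.
Then v_1 = N · v_2 = (1, 0, 0)ᵀ.

Sanity check: (A − (3)·I) v_1 = (0, 0, 0)ᵀ = 0. ✓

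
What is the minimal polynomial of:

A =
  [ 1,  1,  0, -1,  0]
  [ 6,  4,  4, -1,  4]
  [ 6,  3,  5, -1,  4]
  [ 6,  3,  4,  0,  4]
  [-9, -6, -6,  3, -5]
x^2 - 2*x + 1

The characteristic polynomial is χ_A(x) = (x - 1)^5, so the eigenvalues are known. The minimal polynomial is
  m_A(x) = Π_λ (x − λ)^{k_λ}
where k_λ is the size of the *largest* Jordan block for λ (equivalently, the smallest k with (A − λI)^k v = 0 for every generalised eigenvector v of λ).

  λ = 1: largest Jordan block has size 2, contributing (x − 1)^2

So m_A(x) = (x - 1)^2 = x^2 - 2*x + 1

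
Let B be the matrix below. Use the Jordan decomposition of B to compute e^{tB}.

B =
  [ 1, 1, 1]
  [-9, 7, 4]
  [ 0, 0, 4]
e^{tB} =
  [-3*t*exp(4*t) + exp(4*t), t*exp(4*t), t^2*exp(4*t)/2 + t*exp(4*t)]
  [-9*t*exp(4*t), 3*t*exp(4*t) + exp(4*t), 3*t^2*exp(4*t)/2 + 4*t*exp(4*t)]
  [0, 0, exp(4*t)]

Strategy: write B = P · J · P⁻¹ where J is a Jordan canonical form, so e^{tB} = P · e^{tJ} · P⁻¹, and e^{tJ} can be computed block-by-block.

B has Jordan form
J =
  [4, 1, 0]
  [0, 4, 1]
  [0, 0, 4]
(up to reordering of blocks).

Per-block formulas:
  For a 3×3 Jordan block J_3(4): exp(t · J_3(4)) = e^(4t)·(I + t·N + (t^2/2)·N^2), where N is the 3×3 nilpotent shift.

After assembling e^{tJ} and conjugating by P, we get:

e^{tB} =
  [-3*t*exp(4*t) + exp(4*t), t*exp(4*t), t^2*exp(4*t)/2 + t*exp(4*t)]
  [-9*t*exp(4*t), 3*t*exp(4*t) + exp(4*t), 3*t^2*exp(4*t)/2 + 4*t*exp(4*t)]
  [0, 0, exp(4*t)]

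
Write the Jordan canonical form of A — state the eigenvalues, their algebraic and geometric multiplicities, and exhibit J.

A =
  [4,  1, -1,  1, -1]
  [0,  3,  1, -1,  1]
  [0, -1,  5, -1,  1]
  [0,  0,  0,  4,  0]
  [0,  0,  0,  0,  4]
J_2(4) ⊕ J_1(4) ⊕ J_1(4) ⊕ J_1(4)

The characteristic polynomial is
  det(x·I − A) = x^5 - 20*x^4 + 160*x^3 - 640*x^2 + 1280*x - 1024 = (x - 4)^5

Eigenvalues and multiplicities (the geometric multiplicity of λ is n − rank(A − λI), which equals the number of Jordan blocks for λ):
  λ = 4: algebraic multiplicity = 5, geometric multiplicity = 4

Determining the block sizes for each eigenvalue:
  λ = 4: 4 blocks summing to 5 forces exactly one block of size 2 and the rest size 1 → block sizes [2, 1, 1, 1]

Assembling the blocks gives a Jordan form
J =
  [4, 1, 0, 0, 0]
  [0, 4, 0, 0, 0]
  [0, 0, 4, 0, 0]
  [0, 0, 0, 4, 0]
  [0, 0, 0, 0, 4]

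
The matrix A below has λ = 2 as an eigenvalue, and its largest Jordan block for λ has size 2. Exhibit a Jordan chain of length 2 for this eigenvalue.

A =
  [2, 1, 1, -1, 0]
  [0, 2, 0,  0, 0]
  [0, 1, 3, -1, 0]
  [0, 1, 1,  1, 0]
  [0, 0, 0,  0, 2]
A Jordan chain for λ = 2 of length 2:
v_1 = (1, 0, 1, 1, 0)ᵀ
v_2 = (0, 1, 0, 0, 0)ᵀ

Let N = A − (2)·I. We want v_2 with N^2 v_2 = 0 but N^1 v_2 ≠ 0; then v_{j-1} := N · v_j for j = 2, …, 2.

Pick v_2 = (0, 1, 0, 0, 0)ᵀ.
Then v_1 = N · v_2 = (1, 0, 1, 1, 0)ᵀ.

Sanity check: (A − (2)·I) v_1 = (0, 0, 0, 0, 0)ᵀ = 0. ✓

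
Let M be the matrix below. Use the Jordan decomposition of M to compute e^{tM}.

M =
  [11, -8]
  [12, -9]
e^{tM} =
  [3*exp(3*t) - 2*exp(-t), -2*exp(3*t) + 2*exp(-t)]
  [3*exp(3*t) - 3*exp(-t), -2*exp(3*t) + 3*exp(-t)]

Strategy: write M = P · J · P⁻¹ where J is a Jordan canonical form, so e^{tM} = P · e^{tJ} · P⁻¹, and e^{tJ} can be computed block-by-block.

M has Jordan form
J =
  [-1, 0]
  [ 0, 3]
(up to reordering of blocks).

Per-block formulas:
  For a 1×1 block at λ = 3: exp(t · [3]) = [e^(3t)].
  For a 1×1 block at λ = -1: exp(t · [-1]) = [e^(-1t)].

After assembling e^{tJ} and conjugating by P, we get:

e^{tM} =
  [3*exp(3*t) - 2*exp(-t), -2*exp(3*t) + 2*exp(-t)]
  [3*exp(3*t) - 3*exp(-t), -2*exp(3*t) + 3*exp(-t)]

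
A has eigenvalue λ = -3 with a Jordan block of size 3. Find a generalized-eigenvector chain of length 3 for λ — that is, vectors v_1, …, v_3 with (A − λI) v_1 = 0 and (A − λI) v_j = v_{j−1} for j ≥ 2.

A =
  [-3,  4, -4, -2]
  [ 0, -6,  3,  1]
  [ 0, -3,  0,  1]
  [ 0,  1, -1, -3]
A Jordan chain for λ = -3 of length 3:
v_1 = (-2, 1, 1, 0)ᵀ
v_2 = (4, -3, -3, 1)ᵀ
v_3 = (0, 1, 0, 0)ᵀ

Let N = A − (-3)·I. We want v_3 with N^3 v_3 = 0 but N^2 v_3 ≠ 0; then v_{j-1} := N · v_j for j = 3, …, 2.

Pick v_3 = (0, 1, 0, 0)ᵀ.
Then v_2 = N · v_3 = (4, -3, -3, 1)ᵀ.
Then v_1 = N · v_2 = (-2, 1, 1, 0)ᵀ.

Sanity check: (A − (-3)·I) v_1 = (0, 0, 0, 0)ᵀ = 0. ✓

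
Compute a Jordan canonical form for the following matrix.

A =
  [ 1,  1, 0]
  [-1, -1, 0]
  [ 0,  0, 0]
J_2(0) ⊕ J_1(0)

The characteristic polynomial is
  det(x·I − A) = x^3

Eigenvalues and multiplicities (the geometric multiplicity of λ is n − rank(A − λI), which equals the number of Jordan blocks for λ):
  λ = 0: algebraic multiplicity = 3, geometric multiplicity = 2

Determining the block sizes for each eigenvalue:
  λ = 0: 2 blocks summing to 3 forces exactly one block of size 2 and the rest size 1 → block sizes [2, 1]

Assembling the blocks gives a Jordan form
J =
  [0, 1, 0]
  [0, 0, 0]
  [0, 0, 0]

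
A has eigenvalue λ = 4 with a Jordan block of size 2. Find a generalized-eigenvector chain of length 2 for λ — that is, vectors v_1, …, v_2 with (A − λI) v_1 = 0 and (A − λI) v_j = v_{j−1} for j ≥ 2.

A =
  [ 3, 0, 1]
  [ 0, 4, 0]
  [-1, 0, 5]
A Jordan chain for λ = 4 of length 2:
v_1 = (-1, 0, -1)ᵀ
v_2 = (1, 0, 0)ᵀ

Let N = A − (4)·I. We want v_2 with N^2 v_2 = 0 but N^1 v_2 ≠ 0; then v_{j-1} := N · v_j for j = 2, …, 2.

Pick v_2 = (1, 0, 0)ᵀ.
Then v_1 = N · v_2 = (-1, 0, -1)ᵀ.

Sanity check: (A − (4)·I) v_1 = (0, 0, 0)ᵀ = 0. ✓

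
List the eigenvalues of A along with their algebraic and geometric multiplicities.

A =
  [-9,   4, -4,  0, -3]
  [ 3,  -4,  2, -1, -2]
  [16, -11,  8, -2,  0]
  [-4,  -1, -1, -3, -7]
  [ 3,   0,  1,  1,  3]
λ = -1: alg = 5, geom = 2

Step 1 — factor the characteristic polynomial to read off the algebraic multiplicities:
  χ_A(x) = (x + 1)^5

Step 2 — compute geometric multiplicities via the rank-nullity identity g(λ) = n − rank(A − λI):
  rank(A − (-1)·I) = 3, so dim ker(A − (-1)·I) = n − 3 = 2

Summary:
  λ = -1: algebraic multiplicity = 5, geometric multiplicity = 2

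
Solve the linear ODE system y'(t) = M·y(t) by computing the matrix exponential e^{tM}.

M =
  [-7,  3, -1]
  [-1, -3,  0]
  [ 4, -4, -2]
e^{tM} =
  [t^2*exp(-4*t) - 3*t*exp(-4*t) + exp(-4*t), -t^2*exp(-4*t) + 3*t*exp(-4*t), t^2*exp(-4*t)/2 - t*exp(-4*t)]
  [t^2*exp(-4*t) - t*exp(-4*t), -t^2*exp(-4*t) + t*exp(-4*t) + exp(-4*t), t^2*exp(-4*t)/2]
  [4*t*exp(-4*t), -4*t*exp(-4*t), 2*t*exp(-4*t) + exp(-4*t)]

Strategy: write M = P · J · P⁻¹ where J is a Jordan canonical form, so e^{tM} = P · e^{tJ} · P⁻¹, and e^{tJ} can be computed block-by-block.

M has Jordan form
J =
  [-4,  1,  0]
  [ 0, -4,  1]
  [ 0,  0, -4]
(up to reordering of blocks).

Per-block formulas:
  For a 3×3 Jordan block J_3(-4): exp(t · J_3(-4)) = e^(-4t)·(I + t·N + (t^2/2)·N^2), where N is the 3×3 nilpotent shift.

After assembling e^{tJ} and conjugating by P, we get:

e^{tM} =
  [t^2*exp(-4*t) - 3*t*exp(-4*t) + exp(-4*t), -t^2*exp(-4*t) + 3*t*exp(-4*t), t^2*exp(-4*t)/2 - t*exp(-4*t)]
  [t^2*exp(-4*t) - t*exp(-4*t), -t^2*exp(-4*t) + t*exp(-4*t) + exp(-4*t), t^2*exp(-4*t)/2]
  [4*t*exp(-4*t), -4*t*exp(-4*t), 2*t*exp(-4*t) + exp(-4*t)]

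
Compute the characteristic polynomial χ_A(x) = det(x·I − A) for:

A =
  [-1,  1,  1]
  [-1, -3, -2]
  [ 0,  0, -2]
x^3 + 6*x^2 + 12*x + 8

Expanding det(x·I − A) (e.g. by cofactor expansion or by noting that A is similar to its Jordan form J, which has the same characteristic polynomial as A) gives
  χ_A(x) = x^3 + 6*x^2 + 12*x + 8
which factors as (x + 2)^3. The eigenvalues (with algebraic multiplicities) are λ = -2 with multiplicity 3.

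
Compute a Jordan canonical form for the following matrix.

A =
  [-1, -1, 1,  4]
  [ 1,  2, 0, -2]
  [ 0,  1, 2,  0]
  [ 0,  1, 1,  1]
J_3(1) ⊕ J_1(1)

The characteristic polynomial is
  det(x·I − A) = x^4 - 4*x^3 + 6*x^2 - 4*x + 1 = (x - 1)^4

Eigenvalues and multiplicities (the geometric multiplicity of λ is n − rank(A − λI), which equals the number of Jordan blocks for λ):
  λ = 1: algebraic multiplicity = 4, geometric multiplicity = 2

Determining the block sizes for each eigenvalue:
  λ = 1: with am = 4 and gm = 2, the partition is not yet determined (e.g. several partitions of 4 into 2 parts exist). Let N = A − (1)·I. Computing rank(N^1) = 2, rank(N^2) = 1, rank(N^3) = 0; the number of blocks of size ≥ j is rank(N^{j−1}) − rank(N^j), giving [2, 1, 1]. So we have 1 block(s) of size 3, 1 block(s) of size 1 → block sizes [3, 1]

Assembling the blocks gives a Jordan form
J =
  [1, 1, 0, 0]
  [0, 1, 1, 0]
  [0, 0, 1, 0]
  [0, 0, 0, 1]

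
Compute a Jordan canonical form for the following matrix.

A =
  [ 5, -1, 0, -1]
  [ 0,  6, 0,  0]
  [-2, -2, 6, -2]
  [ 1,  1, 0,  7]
J_2(6) ⊕ J_1(6) ⊕ J_1(6)

The characteristic polynomial is
  det(x·I − A) = x^4 - 24*x^3 + 216*x^2 - 864*x + 1296 = (x - 6)^4

Eigenvalues and multiplicities (the geometric multiplicity of λ is n − rank(A − λI), which equals the number of Jordan blocks for λ):
  λ = 6: algebraic multiplicity = 4, geometric multiplicity = 3

Determining the block sizes for each eigenvalue:
  λ = 6: 3 blocks summing to 4 forces exactly one block of size 2 and the rest size 1 → block sizes [2, 1, 1]

Assembling the blocks gives a Jordan form
J =
  [6, 1, 0, 0]
  [0, 6, 0, 0]
  [0, 0, 6, 0]
  [0, 0, 0, 6]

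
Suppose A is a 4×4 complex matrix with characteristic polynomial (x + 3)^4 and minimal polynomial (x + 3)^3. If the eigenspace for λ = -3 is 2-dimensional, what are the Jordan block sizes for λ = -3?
Block sizes for λ = -3: [3, 1]

Step 1 — from the characteristic polynomial, algebraic multiplicity of λ = -3 is 4. From dim ker(A − (-3)·I) = 2, there are exactly 2 Jordan blocks for λ = -3.
Step 2 — from the minimal polynomial, the factor (x + 3)^3 tells us the largest block for λ = -3 has size 3.
Step 3 — with total size 4, 2 blocks, and largest block 3, the block sizes (in nonincreasing order) are [3, 1].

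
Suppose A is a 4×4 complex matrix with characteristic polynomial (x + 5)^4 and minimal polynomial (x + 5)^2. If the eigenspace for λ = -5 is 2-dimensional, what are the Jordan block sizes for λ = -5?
Block sizes for λ = -5: [2, 2]

Step 1 — from the characteristic polynomial, algebraic multiplicity of λ = -5 is 4. From dim ker(A − (-5)·I) = 2, there are exactly 2 Jordan blocks for λ = -5.
Step 2 — from the minimal polynomial, the factor (x + 5)^2 tells us the largest block for λ = -5 has size 2.
Step 3 — with total size 4, 2 blocks, and largest block 2, the block sizes (in nonincreasing order) are [2, 2].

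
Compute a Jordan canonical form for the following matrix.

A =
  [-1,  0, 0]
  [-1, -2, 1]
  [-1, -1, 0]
J_2(-1) ⊕ J_1(-1)

The characteristic polynomial is
  det(x·I − A) = x^3 + 3*x^2 + 3*x + 1 = (x + 1)^3

Eigenvalues and multiplicities (the geometric multiplicity of λ is n − rank(A − λI), which equals the number of Jordan blocks for λ):
  λ = -1: algebraic multiplicity = 3, geometric multiplicity = 2

Determining the block sizes for each eigenvalue:
  λ = -1: 2 blocks summing to 3 forces exactly one block of size 2 and the rest size 1 → block sizes [2, 1]

Assembling the blocks gives a Jordan form
J =
  [-1,  1,  0]
  [ 0, -1,  0]
  [ 0,  0, -1]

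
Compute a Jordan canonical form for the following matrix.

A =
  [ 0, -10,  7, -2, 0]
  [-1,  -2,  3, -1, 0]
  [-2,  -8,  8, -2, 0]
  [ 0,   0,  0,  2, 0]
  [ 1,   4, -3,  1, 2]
J_3(2) ⊕ J_1(2) ⊕ J_1(2)

The characteristic polynomial is
  det(x·I − A) = x^5 - 10*x^4 + 40*x^3 - 80*x^2 + 80*x - 32 = (x - 2)^5

Eigenvalues and multiplicities (the geometric multiplicity of λ is n − rank(A − λI), which equals the number of Jordan blocks for λ):
  λ = 2: algebraic multiplicity = 5, geometric multiplicity = 3

Determining the block sizes for each eigenvalue:
  λ = 2: with am = 5 and gm = 3, the partition is not yet determined (e.g. several partitions of 5 into 3 parts exist). Let N = A − (2)·I. Computing rank(N^1) = 2, rank(N^2) = 1, rank(N^3) = 0; the number of blocks of size ≥ j is rank(N^{j−1}) − rank(N^j), giving [3, 1, 1]. So we have 1 block(s) of size 3, 2 block(s) of size 1 → block sizes [3, 1, 1]

Assembling the blocks gives a Jordan form
J =
  [2, 1, 0, 0, 0]
  [0, 2, 1, 0, 0]
  [0, 0, 2, 0, 0]
  [0, 0, 0, 2, 0]
  [0, 0, 0, 0, 2]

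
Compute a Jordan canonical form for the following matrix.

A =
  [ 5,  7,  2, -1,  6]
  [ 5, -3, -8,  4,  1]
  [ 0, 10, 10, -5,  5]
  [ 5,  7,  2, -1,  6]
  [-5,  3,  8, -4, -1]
J_1(0) ⊕ J_1(0) ⊕ J_1(0) ⊕ J_2(5)

The characteristic polynomial is
  det(x·I − A) = x^5 - 10*x^4 + 25*x^3 = x^3*(x - 5)^2

Eigenvalues and multiplicities (the geometric multiplicity of λ is n − rank(A − λI), which equals the number of Jordan blocks for λ):
  λ = 0: algebraic multiplicity = 3, geometric multiplicity = 3
  λ = 5: algebraic multiplicity = 2, geometric multiplicity = 1

Determining the block sizes for each eigenvalue:
  λ = 0: gm = am = 3, so every block has size 1 → block sizes [1, 1, 1]
  λ = 5: one block (gm = 1), so the single block has size am = 2 → block sizes [2]

Assembling the blocks gives a Jordan form
J =
  [0, 0, 0, 0, 0]
  [0, 0, 0, 0, 0]
  [0, 0, 0, 0, 0]
  [0, 0, 0, 5, 1]
  [0, 0, 0, 0, 5]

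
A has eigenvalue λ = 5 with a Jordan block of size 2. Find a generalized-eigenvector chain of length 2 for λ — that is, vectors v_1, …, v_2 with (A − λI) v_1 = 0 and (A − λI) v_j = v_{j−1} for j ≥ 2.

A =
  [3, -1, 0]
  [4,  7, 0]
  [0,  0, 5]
A Jordan chain for λ = 5 of length 2:
v_1 = (-2, 4, 0)ᵀ
v_2 = (1, 0, 0)ᵀ

Let N = A − (5)·I. We want v_2 with N^2 v_2 = 0 but N^1 v_2 ≠ 0; then v_{j-1} := N · v_j for j = 2, …, 2.

Pick v_2 = (1, 0, 0)ᵀ.
Then v_1 = N · v_2 = (-2, 4, 0)ᵀ.

Sanity check: (A − (5)·I) v_1 = (0, 0, 0)ᵀ = 0. ✓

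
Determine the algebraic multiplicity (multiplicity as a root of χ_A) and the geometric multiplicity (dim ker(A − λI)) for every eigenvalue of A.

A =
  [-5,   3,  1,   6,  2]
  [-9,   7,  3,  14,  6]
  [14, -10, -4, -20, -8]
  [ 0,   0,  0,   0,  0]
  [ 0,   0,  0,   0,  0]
λ = -2: alg = 1, geom = 1; λ = 0: alg = 4, geom = 3

Step 1 — factor the characteristic polynomial to read off the algebraic multiplicities:
  χ_A(x) = x^4*(x + 2)

Step 2 — compute geometric multiplicities via the rank-nullity identity g(λ) = n − rank(A − λI):
  rank(A − (-2)·I) = 4, so dim ker(A − (-2)·I) = n − 4 = 1
  rank(A − (0)·I) = 2, so dim ker(A − (0)·I) = n − 2 = 3

Summary:
  λ = -2: algebraic multiplicity = 1, geometric multiplicity = 1
  λ = 0: algebraic multiplicity = 4, geometric multiplicity = 3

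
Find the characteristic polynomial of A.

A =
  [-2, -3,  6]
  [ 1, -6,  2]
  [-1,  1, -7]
x^3 + 15*x^2 + 75*x + 125

Expanding det(x·I − A) (e.g. by cofactor expansion or by noting that A is similar to its Jordan form J, which has the same characteristic polynomial as A) gives
  χ_A(x) = x^3 + 15*x^2 + 75*x + 125
which factors as (x + 5)^3. The eigenvalues (with algebraic multiplicities) are λ = -5 with multiplicity 3.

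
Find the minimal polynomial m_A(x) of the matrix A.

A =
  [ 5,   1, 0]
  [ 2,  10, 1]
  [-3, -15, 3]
x^3 - 18*x^2 + 108*x - 216

The characteristic polynomial is χ_A(x) = (x - 6)^3, so the eigenvalues are known. The minimal polynomial is
  m_A(x) = Π_λ (x − λ)^{k_λ}
where k_λ is the size of the *largest* Jordan block for λ (equivalently, the smallest k with (A − λI)^k v = 0 for every generalised eigenvector v of λ).

  λ = 6: largest Jordan block has size 3, contributing (x − 6)^3

So m_A(x) = (x - 6)^3 = x^3 - 18*x^2 + 108*x - 216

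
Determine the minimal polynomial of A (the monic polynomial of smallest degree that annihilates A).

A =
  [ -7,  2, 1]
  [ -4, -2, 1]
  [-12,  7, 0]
x^3 + 9*x^2 + 27*x + 27

The characteristic polynomial is χ_A(x) = (x + 3)^3, so the eigenvalues are known. The minimal polynomial is
  m_A(x) = Π_λ (x − λ)^{k_λ}
where k_λ is the size of the *largest* Jordan block for λ (equivalently, the smallest k with (A − λI)^k v = 0 for every generalised eigenvector v of λ).

  λ = -3: largest Jordan block has size 3, contributing (x + 3)^3

So m_A(x) = (x + 3)^3 = x^3 + 9*x^2 + 27*x + 27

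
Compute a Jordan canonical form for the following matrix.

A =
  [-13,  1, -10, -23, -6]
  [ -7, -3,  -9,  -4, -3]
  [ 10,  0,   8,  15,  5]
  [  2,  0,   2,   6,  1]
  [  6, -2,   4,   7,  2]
J_3(-2) ⊕ J_2(3)

The characteristic polynomial is
  det(x·I − A) = x^5 - 15*x^3 - 10*x^2 + 60*x + 72 = (x - 3)^2*(x + 2)^3

Eigenvalues and multiplicities (the geometric multiplicity of λ is n − rank(A − λI), which equals the number of Jordan blocks for λ):
  λ = -2: algebraic multiplicity = 3, geometric multiplicity = 1
  λ = 3: algebraic multiplicity = 2, geometric multiplicity = 1

Determining the block sizes for each eigenvalue:
  λ = -2: one block (gm = 1), so the single block has size am = 3 → block sizes [3]
  λ = 3: one block (gm = 1), so the single block has size am = 2 → block sizes [2]

Assembling the blocks gives a Jordan form
J =
  [-2,  1,  0, 0, 0]
  [ 0, -2,  1, 0, 0]
  [ 0,  0, -2, 0, 0]
  [ 0,  0,  0, 3, 1]
  [ 0,  0,  0, 0, 3]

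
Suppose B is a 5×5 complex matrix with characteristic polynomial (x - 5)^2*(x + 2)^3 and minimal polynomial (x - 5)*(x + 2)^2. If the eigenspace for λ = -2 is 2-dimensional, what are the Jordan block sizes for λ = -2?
Block sizes for λ = -2: [2, 1]

Step 1 — from the characteristic polynomial, algebraic multiplicity of λ = -2 is 3. From dim ker(B − (-2)·I) = 2, there are exactly 2 Jordan blocks for λ = -2.
Step 2 — from the minimal polynomial, the factor (x + 2)^2 tells us the largest block for λ = -2 has size 2.
Step 3 — with total size 3, 2 blocks, and largest block 2, the block sizes (in nonincreasing order) are [2, 1].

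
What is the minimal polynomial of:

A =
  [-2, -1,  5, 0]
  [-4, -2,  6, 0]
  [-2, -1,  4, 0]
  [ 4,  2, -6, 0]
x^3

The characteristic polynomial is χ_A(x) = x^4, so the eigenvalues are known. The minimal polynomial is
  m_A(x) = Π_λ (x − λ)^{k_λ}
where k_λ is the size of the *largest* Jordan block for λ (equivalently, the smallest k with (A − λI)^k v = 0 for every generalised eigenvector v of λ).

  λ = 0: largest Jordan block has size 3, contributing (x − 0)^3

So m_A(x) = x^3 = x^3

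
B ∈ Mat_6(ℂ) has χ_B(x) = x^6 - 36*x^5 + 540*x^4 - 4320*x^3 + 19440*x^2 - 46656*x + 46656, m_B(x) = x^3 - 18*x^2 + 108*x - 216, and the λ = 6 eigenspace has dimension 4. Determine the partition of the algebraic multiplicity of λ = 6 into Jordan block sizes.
Block sizes for λ = 6: [3, 1, 1, 1]

Step 1 — from the characteristic polynomial, algebraic multiplicity of λ = 6 is 6. From dim ker(B − (6)·I) = 4, there are exactly 4 Jordan blocks for λ = 6.
Step 2 — from the minimal polynomial, the factor (x − 6)^3 tells us the largest block for λ = 6 has size 3.
Step 3 — with total size 6, 4 blocks, and largest block 3, the block sizes (in nonincreasing order) are [3, 1, 1, 1].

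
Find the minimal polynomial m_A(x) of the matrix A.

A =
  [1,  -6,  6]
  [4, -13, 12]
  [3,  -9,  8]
x^2 + 3*x + 2

The characteristic polynomial is χ_A(x) = (x + 1)^2*(x + 2), so the eigenvalues are known. The minimal polynomial is
  m_A(x) = Π_λ (x − λ)^{k_λ}
where k_λ is the size of the *largest* Jordan block for λ (equivalently, the smallest k with (A − λI)^k v = 0 for every generalised eigenvector v of λ).

  λ = -2: largest Jordan block has size 1, contributing (x + 2)
  λ = -1: largest Jordan block has size 1, contributing (x + 1)

So m_A(x) = (x + 1)*(x + 2) = x^2 + 3*x + 2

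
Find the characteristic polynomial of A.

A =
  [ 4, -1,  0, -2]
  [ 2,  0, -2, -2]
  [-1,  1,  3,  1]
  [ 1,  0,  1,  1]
x^4 - 8*x^3 + 24*x^2 - 32*x + 16

Expanding det(x·I − A) (e.g. by cofactor expansion or by noting that A is similar to its Jordan form J, which has the same characteristic polynomial as A) gives
  χ_A(x) = x^4 - 8*x^3 + 24*x^2 - 32*x + 16
which factors as (x - 2)^4. The eigenvalues (with algebraic multiplicities) are λ = 2 with multiplicity 4.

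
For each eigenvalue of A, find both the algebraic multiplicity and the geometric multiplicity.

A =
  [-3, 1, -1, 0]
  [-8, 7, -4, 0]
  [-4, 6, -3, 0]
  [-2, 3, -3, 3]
λ = -1: alg = 2, geom = 1; λ = 3: alg = 2, geom = 2

Step 1 — factor the characteristic polynomial to read off the algebraic multiplicities:
  χ_A(x) = (x - 3)^2*(x + 1)^2

Step 2 — compute geometric multiplicities via the rank-nullity identity g(λ) = n − rank(A − λI):
  rank(A − (-1)·I) = 3, so dim ker(A − (-1)·I) = n − 3 = 1
  rank(A − (3)·I) = 2, so dim ker(A − (3)·I) = n − 2 = 2

Summary:
  λ = -1: algebraic multiplicity = 2, geometric multiplicity = 1
  λ = 3: algebraic multiplicity = 2, geometric multiplicity = 2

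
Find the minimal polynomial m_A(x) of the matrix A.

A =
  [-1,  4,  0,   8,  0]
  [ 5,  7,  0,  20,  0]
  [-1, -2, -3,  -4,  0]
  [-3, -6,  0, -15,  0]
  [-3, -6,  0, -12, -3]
x^2 + 6*x + 9

The characteristic polynomial is χ_A(x) = (x + 3)^5, so the eigenvalues are known. The minimal polynomial is
  m_A(x) = Π_λ (x − λ)^{k_λ}
where k_λ is the size of the *largest* Jordan block for λ (equivalently, the smallest k with (A − λI)^k v = 0 for every generalised eigenvector v of λ).

  λ = -3: largest Jordan block has size 2, contributing (x + 3)^2

So m_A(x) = (x + 3)^2 = x^2 + 6*x + 9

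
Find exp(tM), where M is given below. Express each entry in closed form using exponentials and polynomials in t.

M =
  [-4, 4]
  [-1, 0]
e^{tM} =
  [-2*t*exp(-2*t) + exp(-2*t), 4*t*exp(-2*t)]
  [-t*exp(-2*t), 2*t*exp(-2*t) + exp(-2*t)]

Strategy: write M = P · J · P⁻¹ where J is a Jordan canonical form, so e^{tM} = P · e^{tJ} · P⁻¹, and e^{tJ} can be computed block-by-block.

M has Jordan form
J =
  [-2,  1]
  [ 0, -2]
(up to reordering of blocks).

Per-block formulas:
  For a 2×2 Jordan block J_2(-2): exp(t · J_2(-2)) = e^(-2t)·(I + t·N), where N is the 2×2 nilpotent shift.

After assembling e^{tJ} and conjugating by P, we get:

e^{tM} =
  [-2*t*exp(-2*t) + exp(-2*t), 4*t*exp(-2*t)]
  [-t*exp(-2*t), 2*t*exp(-2*t) + exp(-2*t)]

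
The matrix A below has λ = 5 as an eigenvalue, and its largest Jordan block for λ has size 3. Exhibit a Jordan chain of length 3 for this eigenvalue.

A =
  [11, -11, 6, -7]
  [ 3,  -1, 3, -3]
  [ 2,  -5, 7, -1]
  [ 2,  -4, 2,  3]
A Jordan chain for λ = 5 of length 3:
v_1 = (1, 0, -1, 0)ᵀ
v_2 = (6, 3, 2, 2)ᵀ
v_3 = (1, 0, 0, 0)ᵀ

Let N = A − (5)·I. We want v_3 with N^3 v_3 = 0 but N^2 v_3 ≠ 0; then v_{j-1} := N · v_j for j = 3, …, 2.

Pick v_3 = (1, 0, 0, 0)ᵀ.
Then v_2 = N · v_3 = (6, 3, 2, 2)ᵀ.
Then v_1 = N · v_2 = (1, 0, -1, 0)ᵀ.

Sanity check: (A − (5)·I) v_1 = (0, 0, 0, 0)ᵀ = 0. ✓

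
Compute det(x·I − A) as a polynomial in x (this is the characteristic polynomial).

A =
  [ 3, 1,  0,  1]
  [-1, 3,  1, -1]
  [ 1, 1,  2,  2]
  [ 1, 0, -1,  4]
x^4 - 12*x^3 + 54*x^2 - 108*x + 81

Expanding det(x·I − A) (e.g. by cofactor expansion or by noting that A is similar to its Jordan form J, which has the same characteristic polynomial as A) gives
  χ_A(x) = x^4 - 12*x^3 + 54*x^2 - 108*x + 81
which factors as (x - 3)^4. The eigenvalues (with algebraic multiplicities) are λ = 3 with multiplicity 4.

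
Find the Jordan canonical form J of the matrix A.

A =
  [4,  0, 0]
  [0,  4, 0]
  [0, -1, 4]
J_2(4) ⊕ J_1(4)

The characteristic polynomial is
  det(x·I − A) = x^3 - 12*x^2 + 48*x - 64 = (x - 4)^3

Eigenvalues and multiplicities (the geometric multiplicity of λ is n − rank(A − λI), which equals the number of Jordan blocks for λ):
  λ = 4: algebraic multiplicity = 3, geometric multiplicity = 2

Determining the block sizes for each eigenvalue:
  λ = 4: 2 blocks summing to 3 forces exactly one block of size 2 and the rest size 1 → block sizes [2, 1]

Assembling the blocks gives a Jordan form
J =
  [4, 1, 0]
  [0, 4, 0]
  [0, 0, 4]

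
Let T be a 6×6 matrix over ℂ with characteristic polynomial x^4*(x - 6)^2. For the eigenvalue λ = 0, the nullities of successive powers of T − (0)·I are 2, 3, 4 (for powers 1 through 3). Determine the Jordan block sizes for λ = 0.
Block sizes for λ = 0: [3, 1]

From the dimensions of kernels of powers, the number of Jordan blocks of size at least j is d_j − d_{j−1} where d_j = dim ker(N^j) (with d_0 = 0). Computing the differences gives [2, 1, 1].
The number of blocks of size exactly k is (#blocks of size ≥ k) − (#blocks of size ≥ k + 1), so the partition is: 1 block(s) of size 1, 1 block(s) of size 3.
In nonincreasing order the block sizes are [3, 1].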